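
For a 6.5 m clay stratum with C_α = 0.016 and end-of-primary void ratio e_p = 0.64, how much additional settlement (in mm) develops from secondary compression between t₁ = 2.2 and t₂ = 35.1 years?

S_s ≈ 76.3 mm

Secondary compression: S_s = C_α·H/(1+e_p)·log₁₀(t₂/t₁)
S_s = 0.016×6.5/(1+0.64)×log₁₀(35.1/2.2)
    = 0.06341 × 1.203 = 0.07628 m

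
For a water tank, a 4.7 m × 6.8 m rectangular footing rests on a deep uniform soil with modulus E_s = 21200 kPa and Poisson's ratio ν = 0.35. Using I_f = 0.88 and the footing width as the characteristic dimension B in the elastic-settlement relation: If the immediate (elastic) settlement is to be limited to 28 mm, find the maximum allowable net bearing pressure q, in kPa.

q ≈ 164 kPa

S_e = q·B·(1−ν²)/E_s · I_f  ⇒  q = S_e·E_s / (B·(1−ν²)·I_f).
q = 0.028 × 21200 / (4.7 × 0.8775 × 0.88) = 163.6 kPa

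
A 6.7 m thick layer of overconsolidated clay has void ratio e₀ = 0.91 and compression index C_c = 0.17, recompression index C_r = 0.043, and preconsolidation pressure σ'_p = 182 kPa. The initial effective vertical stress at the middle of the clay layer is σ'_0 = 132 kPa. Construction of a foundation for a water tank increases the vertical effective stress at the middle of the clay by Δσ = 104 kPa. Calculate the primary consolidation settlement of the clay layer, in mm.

Final effective stress: σ'_f = 132 + 104 = 236 kPa.
σ'_f = 236 > σ'_p = 182 kPa, so the stress path crosses the preconsolidation pressure — recompression up to σ'_p, then virgin compression beyond:
S_c = H/(1+e₀)·[C_r·log₁₀(σ'_p/σ'_0) + C_c·log₁₀(σ'_f/σ'_p)]
    = 6.7/1.91 × [0.043×log₁₀(182/132) + 0.17×log₁₀(236/182)]
    = 3.5079 × [0.0059984 + 0.019183] = 0.08833 m

S_c ≈ 88.3 mm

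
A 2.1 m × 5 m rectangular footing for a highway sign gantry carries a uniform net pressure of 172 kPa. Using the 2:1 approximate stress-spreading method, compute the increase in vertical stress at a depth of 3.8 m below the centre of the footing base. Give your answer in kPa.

By the 2:1 method the load spreads at 1 horizontal : 2 vertical, so at depth z the loaded area has grown by z in each plan dimension:
Δσ = qBL/((B+z)(L+z)) = 172×2.1×5/((2.1+3.8)(5+3.8)) = 34.784 kPa

Δσ_z ≈ 34.8 kPa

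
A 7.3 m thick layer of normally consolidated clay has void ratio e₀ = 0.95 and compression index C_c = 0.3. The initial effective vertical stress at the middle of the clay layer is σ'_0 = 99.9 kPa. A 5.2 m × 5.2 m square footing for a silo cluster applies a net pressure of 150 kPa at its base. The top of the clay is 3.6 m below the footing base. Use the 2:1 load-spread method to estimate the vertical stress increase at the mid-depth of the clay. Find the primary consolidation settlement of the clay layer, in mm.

S_c ≈ 113 mm

Mid-depth of clay below the footing base: z = 3.6 + 7.3/2 = 7.25 m.
Stress increase at mid-clay by the 2:1 spreading method:
Δσ = qBL/((B+z)(L+z)) = 150×5.2×5.2/((5.2+7.25)(5.2+7.25)) = 26.167 kPa
Final effective stress: σ'_f = σ'_0 + Δσ = 99.9 + 26.167 = 126.07 kPa.
Normally consolidated clay, so the full stress increment lies on the virgin compression line:
S_c = C_c·H/(1+e₀)·log₁₀(σ'_f/σ'_0) = 0.3×7.3/(1+0.95)×log₁₀(126.07/99.9)
    = 1.1231 × 0.10105 = 0.1135 m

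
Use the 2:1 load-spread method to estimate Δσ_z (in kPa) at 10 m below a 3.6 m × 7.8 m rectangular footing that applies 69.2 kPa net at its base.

Δσ_z ≈ 8.03 kPa

By the 2:1 method the load spreads at 1 horizontal : 2 vertical, so at depth z the loaded area has grown by z in each plan dimension:
Δσ = qBL/((B+z)(L+z)) = 69.2×3.6×7.8/((3.6+10)(7.8+10)) = 8.0268 kPa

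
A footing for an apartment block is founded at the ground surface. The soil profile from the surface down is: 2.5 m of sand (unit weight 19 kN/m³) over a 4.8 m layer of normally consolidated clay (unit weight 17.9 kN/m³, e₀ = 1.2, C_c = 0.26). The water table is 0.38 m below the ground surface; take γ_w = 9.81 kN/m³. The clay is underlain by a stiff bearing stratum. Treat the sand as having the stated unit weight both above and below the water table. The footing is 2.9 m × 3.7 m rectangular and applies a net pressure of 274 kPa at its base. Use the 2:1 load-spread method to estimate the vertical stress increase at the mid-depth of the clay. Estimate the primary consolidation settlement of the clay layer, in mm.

Mid-depth of clay below the ground surface: z = 2.5 + 4.8/2 = 4.9 m.
Total vertical stress at mid-clay: σ_v = 19×2.5 + 17.9×2.4 = 90.46 kPa.
Pore pressure: u = 9.81×(4.9 − 0.38) = 44.341 kPa.
Initial effective stress: σ'_0 = σ_v − u = 90.46 − 44.341 = 46.119 kPa.
Stress increase at mid-clay by the 2:1 spreading method:
Δσ = qBL/((B+z)(L+z)) = 274×2.9×3.7/((2.9+4.9)(3.7+4.9)) = 43.829 kPa
Final effective stress: σ'_f = σ'_0 + Δσ = 46.119 + 43.829 = 89.948 kPa.
Normally consolidated clay, so the full stress increment lies on the virgin compression line:
S_c = C_c·H/(1+e₀)·log₁₀(σ'_f/σ'_0) = 0.26×4.8/(1+1.2)×log₁₀(89.948/46.119)
    = 0.56727 × 0.29011 = 0.1646 m

S_c ≈ 165 mm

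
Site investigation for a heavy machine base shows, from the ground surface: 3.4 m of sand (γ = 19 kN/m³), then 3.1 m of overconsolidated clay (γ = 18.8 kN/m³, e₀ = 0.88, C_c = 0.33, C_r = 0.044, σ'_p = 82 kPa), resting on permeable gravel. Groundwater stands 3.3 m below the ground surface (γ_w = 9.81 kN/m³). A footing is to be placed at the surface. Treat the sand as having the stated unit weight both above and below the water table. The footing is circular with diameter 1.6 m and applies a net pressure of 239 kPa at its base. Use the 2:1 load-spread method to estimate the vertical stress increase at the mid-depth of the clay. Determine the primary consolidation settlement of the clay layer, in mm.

Mid-depth of clay below the ground surface: z = 3.4 + 3.1/2 = 4.95 m.
Total vertical stress at mid-clay: σ_v = 19×3.4 + 18.8×1.55 = 93.74 kPa.
Pore pressure: u = 9.81×(4.95 − 3.3) = 16.186 kPa.
Initial effective stress: σ'_0 = σ_v − u = 93.74 − 16.186 = 77.554 kPa.
Stress increase at mid-clay by the 2:1 spreading method:
Δσ ≈ qD²/(D+z)² = 239×1.6²/(1.6+4.95)² = 14.261 kPa
Final effective stress: σ'_f = 77.554 + 14.261 = 91.815 kPa.
σ'_f = 91.815 > σ'_p = 82 kPa, so the stress path crosses the preconsolidation pressure — recompression up to σ'_p, then virgin compression beyond:
S_c = H/(1+e₀)·[C_r·log₁₀(σ'_p/σ'_0) + C_c·log₁₀(σ'_f/σ'_p)]
    = 3.1/1.88 × [0.044×log₁₀(82/77.554) + 0.33×log₁₀(91.815/82)]
    = 1.6489 × [0.0010652 + 0.016203] = 0.02847 m

S_c ≈ 28.5 mm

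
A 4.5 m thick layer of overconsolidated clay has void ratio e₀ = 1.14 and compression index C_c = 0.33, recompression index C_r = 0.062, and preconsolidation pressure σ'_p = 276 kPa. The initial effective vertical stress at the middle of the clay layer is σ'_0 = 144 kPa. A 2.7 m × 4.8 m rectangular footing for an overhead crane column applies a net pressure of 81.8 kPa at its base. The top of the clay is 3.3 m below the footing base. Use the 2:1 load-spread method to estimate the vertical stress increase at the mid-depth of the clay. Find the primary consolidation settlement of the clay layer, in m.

S_c ≈ 0.00468 m

Mid-depth of clay below the footing base: z = 3.3 + 4.5/2 = 5.55 m.
Stress increase at mid-clay by the 2:1 spreading method:
Δσ = qBL/((B+z)(L+z)) = 81.8×2.7×4.8/((2.7+5.55)(4.8+5.55)) = 12.415 kPa
Final effective stress: σ'_f = 144 + 12.415 = 156.41 kPa.
σ'_f = 156.41 ≤ σ'_p = 276 kPa, so the clay remains overconsolidated and only the recompression index applies:
S_c = C_r·H/(1+e₀)·log₁₀(σ'_f/σ'_0) = 0.062×4.5/2.14×log₁₀(156.41/144)
    = 0.13037 × 0.035902 = 0.004681 m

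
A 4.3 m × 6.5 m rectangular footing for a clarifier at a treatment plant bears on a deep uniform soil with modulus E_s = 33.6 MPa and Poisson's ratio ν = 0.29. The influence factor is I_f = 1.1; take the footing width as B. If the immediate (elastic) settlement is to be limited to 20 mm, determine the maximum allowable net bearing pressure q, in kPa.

q ≈ 155 kPa

E_s = 33.6 MPa = 33600 kPa.
S_e = q·B·(1−ν²)/E_s · I_f  ⇒  q = S_e·E_s / (B·(1−ν²)·I_f).
q = 0.02 × 33600 / (4.3 × 0.9159 × 1.1) = 155.1 kPa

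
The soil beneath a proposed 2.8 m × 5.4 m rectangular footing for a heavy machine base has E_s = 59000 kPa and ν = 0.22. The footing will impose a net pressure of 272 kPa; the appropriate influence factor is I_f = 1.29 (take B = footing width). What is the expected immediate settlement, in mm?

Immediate (elastic) settlement: S_e = q·B·(1−ν²)/E_s · I_f.
S_e = 272 × 2.8 × (1 − 0.22²) / 59000 × 1.29
    = 272 × 2.8 × 0.9516 / 59000 × 1.29
    = 0.01585 m = 15.85 mm

S_e ≈ 15.8 mm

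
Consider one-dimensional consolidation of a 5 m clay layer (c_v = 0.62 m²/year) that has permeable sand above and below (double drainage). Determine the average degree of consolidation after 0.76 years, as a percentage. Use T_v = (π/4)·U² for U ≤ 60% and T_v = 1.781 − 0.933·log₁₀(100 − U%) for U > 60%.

U ≈ 31 %

Drainage path length: H_d = H/2 = 2.5 m (double drainage).
T_v = c_v·t/H_d² = 0.62×0.76/2.5² = 0.075392.
T_v = 0.075392 corresponds to the U ≤ 60% branch:
U = √(4T_v/π) = 0.3098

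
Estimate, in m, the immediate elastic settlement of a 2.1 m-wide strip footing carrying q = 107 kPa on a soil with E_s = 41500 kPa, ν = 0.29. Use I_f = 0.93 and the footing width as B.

Immediate (elastic) settlement: S_e = q·B·(1−ν²)/E_s · I_f.
S_e = 107 × 2.1 × (1 − 0.29²) / 41500 × 0.93
    = 107 × 2.1 × 0.9159 / 41500 × 0.93
    = 0.004612 m

S_e ≈ 0.00461 m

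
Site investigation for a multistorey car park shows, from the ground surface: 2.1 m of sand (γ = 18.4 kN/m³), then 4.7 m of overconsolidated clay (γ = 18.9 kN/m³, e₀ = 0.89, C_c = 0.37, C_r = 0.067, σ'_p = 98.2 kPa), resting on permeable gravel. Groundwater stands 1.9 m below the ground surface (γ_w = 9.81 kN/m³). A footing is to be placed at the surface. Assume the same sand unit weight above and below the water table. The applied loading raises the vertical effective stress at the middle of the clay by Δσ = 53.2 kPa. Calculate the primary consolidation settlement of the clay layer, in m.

Mid-depth of clay below the ground surface: z = 2.1 + 4.7/2 = 4.45 m.
Total vertical stress at mid-clay: σ_v = 18.4×2.1 + 18.9×2.35 = 83.055 kPa.
Pore pressure: u = 9.81×(4.45 − 1.9) = 25.015 kPa.
Initial effective stress: σ'_0 = σ_v − u = 83.055 − 25.015 = 58.04 kPa.
Final effective stress: σ'_f = 58.04 + 53.2 = 111.24 kPa.
σ'_f = 111.24 > σ'_p = 98.2 kPa, so the stress path crosses the preconsolidation pressure — recompression up to σ'_p, then virgin compression beyond:
S_c = H/(1+e₀)·[C_r·log₁₀(σ'_p/σ'_0) + C_c·log₁₀(σ'_f/σ'_p)]
    = 4.7/1.89 × [0.067×log₁₀(98.2/58.04) + 0.37×log₁₀(111.24/98.2)]
    = 2.4868 × [0.015302 + 0.020035] = 0.08788 m

S_c ≈ 0.0879 m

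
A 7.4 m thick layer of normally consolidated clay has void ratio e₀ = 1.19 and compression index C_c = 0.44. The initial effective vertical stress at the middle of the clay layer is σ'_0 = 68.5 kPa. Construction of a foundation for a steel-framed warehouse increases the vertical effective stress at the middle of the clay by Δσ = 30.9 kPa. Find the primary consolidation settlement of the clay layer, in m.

Final effective stress: σ'_f = σ'_0 + Δσ = 68.5 + 30.9 = 99.4 kPa.
Normally consolidated clay, so the full stress increment lies on the virgin compression line:
S_c = C_c·H/(1+e₀)·log₁₀(σ'_f/σ'_0) = 0.44×7.4/(1+1.19)×log₁₀(99.4/68.5)
    = 1.4868 × 0.1617 = 0.2404 m

S_c ≈ 0.24 m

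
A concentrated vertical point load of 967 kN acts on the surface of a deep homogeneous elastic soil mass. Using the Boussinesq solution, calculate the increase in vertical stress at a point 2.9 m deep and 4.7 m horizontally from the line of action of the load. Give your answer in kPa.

Boussinesq vertical stress below a point load on an elastic half-space:
Δσ_z = 3P/(2πz²) · [1 + (r/z)²]^(−5/2)
r/z = 4.7/2.9 = 1.6207; [1+(r/z)²]^(−5/2) = 0.039925.
Δσ_z = 3×967/(2π×2.9²) × 0.039925 = 54.9 × 0.039925 = 2.192 kPa

Δσ_z ≈ 2.19 kPa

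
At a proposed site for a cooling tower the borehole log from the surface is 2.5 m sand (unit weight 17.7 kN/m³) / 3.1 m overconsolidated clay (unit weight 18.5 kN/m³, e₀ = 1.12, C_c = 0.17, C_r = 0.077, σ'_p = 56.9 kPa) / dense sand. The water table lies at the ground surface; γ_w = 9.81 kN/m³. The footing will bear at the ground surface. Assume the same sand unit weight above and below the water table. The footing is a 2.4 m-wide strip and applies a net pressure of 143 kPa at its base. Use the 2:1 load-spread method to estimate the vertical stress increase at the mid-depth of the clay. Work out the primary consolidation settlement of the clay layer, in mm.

Mid-depth of clay below the ground surface: z = 2.5 + 3.1/2 = 4.05 m.
Total vertical stress at mid-clay: σ_v = 17.7×2.5 + 18.5×1.55 = 72.925 kPa.
Pore pressure: u = 9.81×(4.05 − 0) = 39.73 kPa.
Initial effective stress: σ'_0 = σ_v − u = 72.925 − 39.73 = 33.195 kPa.
Stress increase at mid-clay by the 2:1 spreading method:
Δσ = qB/(B+z) = 143×2.4/(2.4+4.05) = 53.209 kPa
Final effective stress: σ'_f = 33.195 + 53.209 = 86.404 kPa.
σ'_f = 86.404 > σ'_p = 56.9 kPa, so the stress path crosses the preconsolidation pressure — recompression up to σ'_p, then virgin compression beyond:
S_c = H/(1+e₀)·[C_r·log₁₀(σ'_p/σ'_0) + C_c·log₁₀(σ'_f/σ'_p)]
    = 3.1/2.12 × [0.077×log₁₀(56.9/33.195) + 0.17×log₁₀(86.404/56.9)]
    = 1.4623 × [0.018021 + 0.030842] = 0.07145 m

S_c ≈ 71.5 mm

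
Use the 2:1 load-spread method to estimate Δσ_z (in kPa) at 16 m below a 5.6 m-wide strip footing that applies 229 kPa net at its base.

By the 2:1 method the load spreads at 1 horizontal : 2 vertical, so at depth z the loaded area has grown by z in each plan dimension:
Δσ = qB/(B+z) = 229×5.6/(5.6+16) = 59.37 kPa

Δσ_z ≈ 59.4 kPa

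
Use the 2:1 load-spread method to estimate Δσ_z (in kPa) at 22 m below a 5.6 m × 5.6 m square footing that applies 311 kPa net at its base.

Δσ_z ≈ 12.8 kPa

By the 2:1 method the load spreads at 1 horizontal : 2 vertical, so at depth z the loaded area has grown by z in each plan dimension:
Δσ = qBL/((B+z)(L+z)) = 311×5.6×5.6/((5.6+22)(5.6+22)) = 12.803 kPa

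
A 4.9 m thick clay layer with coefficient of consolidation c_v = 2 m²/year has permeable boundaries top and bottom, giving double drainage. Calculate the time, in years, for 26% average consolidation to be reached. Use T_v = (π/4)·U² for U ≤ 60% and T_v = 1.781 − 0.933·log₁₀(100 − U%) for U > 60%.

t ≈ 0.159 years

Drainage path length: H_d = H/2 = 2.45 m (double drainage).
U ≤ 60%: T_v = (π/4)·U² = (π/4)×0.26² = 0.053093.
t = T_v·H_d²/c_v = 0.053093×2.45²/2 = 0.1593 years.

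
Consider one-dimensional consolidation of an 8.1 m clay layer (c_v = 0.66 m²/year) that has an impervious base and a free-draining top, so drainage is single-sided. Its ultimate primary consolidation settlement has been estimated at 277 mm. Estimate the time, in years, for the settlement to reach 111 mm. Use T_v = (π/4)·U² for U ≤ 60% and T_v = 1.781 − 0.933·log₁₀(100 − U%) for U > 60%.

t ≈ 12.5 years

Drainage path length: H_d = H = 8.1 m (single drainage).
U = S(t)/S_ult = 111/277 = 0.4007.
U ≤ 60%: T_v = (π/4)·U² = (π/4)×0.40072² = 0.12612.
t = T_v·H_d²/c_v = 0.12612×8.1²/0.66 = 12.54 years.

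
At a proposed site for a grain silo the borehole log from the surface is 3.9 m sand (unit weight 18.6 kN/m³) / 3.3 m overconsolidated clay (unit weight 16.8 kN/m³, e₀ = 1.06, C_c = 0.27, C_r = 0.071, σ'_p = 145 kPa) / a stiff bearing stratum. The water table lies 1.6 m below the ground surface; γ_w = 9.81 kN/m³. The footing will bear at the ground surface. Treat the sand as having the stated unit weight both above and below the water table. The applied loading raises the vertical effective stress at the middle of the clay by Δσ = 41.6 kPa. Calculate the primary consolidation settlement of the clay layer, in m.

S_c ≈ 0.0255 m

Mid-depth of clay below the ground surface: z = 3.9 + 3.3/2 = 5.55 m.
Total vertical stress at mid-clay: σ_v = 18.6×3.9 + 16.8×1.65 = 100.26 kPa.
Pore pressure: u = 9.81×(5.55 − 1.6) = 38.75 kPa.
Initial effective stress: σ'_0 = σ_v − u = 100.26 − 38.75 = 61.51 kPa.
Final effective stress: σ'_f = 61.51 + 41.6 = 103.11 kPa.
σ'_f = 103.11 ≤ σ'_p = 145 kPa, so the clay remains overconsolidated and only the recompression index applies:
S_c = C_r·H/(1+e₀)·log₁₀(σ'_f/σ'_0) = 0.071×3.3/2.06×log₁₀(103.11/61.51)
    = 0.11373 × 0.22436 = 0.02552 m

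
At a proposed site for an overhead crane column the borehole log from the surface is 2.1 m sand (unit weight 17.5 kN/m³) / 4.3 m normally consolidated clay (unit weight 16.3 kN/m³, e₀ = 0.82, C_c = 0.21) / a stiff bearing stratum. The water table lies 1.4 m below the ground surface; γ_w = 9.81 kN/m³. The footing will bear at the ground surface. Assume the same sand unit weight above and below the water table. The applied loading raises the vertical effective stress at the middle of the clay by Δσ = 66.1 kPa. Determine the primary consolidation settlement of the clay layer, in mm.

S_c ≈ 198 mm

Mid-depth of clay below the ground surface: z = 2.1 + 4.3/2 = 4.25 m.
Total vertical stress at mid-clay: σ_v = 17.5×2.1 + 16.3×2.15 = 71.795 kPa.
Pore pressure: u = 9.81×(4.25 − 1.4) = 27.959 kPa.
Initial effective stress: σ'_0 = σ_v − u = 71.795 − 27.959 = 43.836 kPa.
Final effective stress: σ'_f = σ'_0 + Δσ = 43.836 + 66.1 = 109.94 kPa.
Normally consolidated clay, so the full stress increment lies on the virgin compression line:
S_c = C_c·H/(1+e₀)·log₁₀(σ'_f/σ'_0) = 0.21×4.3/(1+0.82)×log₁₀(109.94/43.836)
    = 0.49615 × 0.39932 = 0.1981 m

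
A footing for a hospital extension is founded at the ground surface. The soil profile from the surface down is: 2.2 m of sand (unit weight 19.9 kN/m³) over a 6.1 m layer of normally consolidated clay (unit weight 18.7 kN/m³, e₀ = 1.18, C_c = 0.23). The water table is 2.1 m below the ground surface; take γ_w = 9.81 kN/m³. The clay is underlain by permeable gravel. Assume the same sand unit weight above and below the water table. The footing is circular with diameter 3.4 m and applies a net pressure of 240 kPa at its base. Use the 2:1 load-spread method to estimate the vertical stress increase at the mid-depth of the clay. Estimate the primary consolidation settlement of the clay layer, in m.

S_c ≈ 0.119 m

Mid-depth of clay below the ground surface: z = 2.2 + 6.1/2 = 5.25 m.
Total vertical stress at mid-clay: σ_v = 19.9×2.2 + 18.7×3.05 = 100.81 kPa.
Pore pressure: u = 9.81×(5.25 − 2.1) = 30.902 kPa.
Initial effective stress: σ'_0 = σ_v − u = 100.81 − 30.902 = 69.908 kPa.
Stress increase at mid-clay by the 2:1 spreading method:
Δσ ≈ qD²/(D+z)² = 240×3.4²/(3.4+5.25)² = 37.08 kPa
Final effective stress: σ'_f = σ'_0 + Δσ = 69.908 + 37.08 = 106.99 kPa.
Normally consolidated clay, so the full stress increment lies on the virgin compression line:
S_c = C_c·H/(1+e₀)·log₁₀(σ'_f/σ'_0) = 0.23×6.1/(1+1.18)×log₁₀(106.99/69.908)
    = 0.64358 × 0.18482 = 0.1189 m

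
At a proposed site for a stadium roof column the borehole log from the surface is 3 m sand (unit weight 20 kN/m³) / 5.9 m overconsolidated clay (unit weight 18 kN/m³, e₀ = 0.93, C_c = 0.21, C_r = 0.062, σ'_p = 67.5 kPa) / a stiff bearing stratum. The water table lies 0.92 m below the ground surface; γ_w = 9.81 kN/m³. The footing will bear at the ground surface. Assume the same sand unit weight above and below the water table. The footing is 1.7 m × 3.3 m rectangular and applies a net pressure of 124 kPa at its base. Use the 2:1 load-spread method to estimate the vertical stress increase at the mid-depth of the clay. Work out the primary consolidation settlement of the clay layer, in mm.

S_c ≈ 28.8 mm

Mid-depth of clay below the ground surface: z = 3 + 5.9/2 = 5.95 m.
Total vertical stress at mid-clay: σ_v = 20×3 + 18×2.95 = 113.1 kPa.
Pore pressure: u = 9.81×(5.95 − 0.92) = 49.344 kPa.
Initial effective stress: σ'_0 = σ_v − u = 113.1 − 49.344 = 63.756 kPa.
Stress increase at mid-clay by the 2:1 spreading method:
Δσ = qBL/((B+z)(L+z)) = 124×1.7×3.3/((1.7+5.95)(3.3+5.95)) = 9.8306 kPa
Final effective stress: σ'_f = 63.756 + 9.8306 = 73.587 kPa.
σ'_f = 73.587 > σ'_p = 67.5 kPa, so the stress path crosses the preconsolidation pressure — recompression up to σ'_p, then virgin compression beyond:
S_c = H/(1+e₀)·[C_r·log₁₀(σ'_p/σ'_0) + C_c·log₁₀(σ'_f/σ'_p)]
    = 5.9/1.93 × [0.062×log₁₀(67.5/63.756) + 0.21×log₁₀(73.587/67.5)]
    = 3.057 × [0.0015365 + 0.0078744] = 0.02877 m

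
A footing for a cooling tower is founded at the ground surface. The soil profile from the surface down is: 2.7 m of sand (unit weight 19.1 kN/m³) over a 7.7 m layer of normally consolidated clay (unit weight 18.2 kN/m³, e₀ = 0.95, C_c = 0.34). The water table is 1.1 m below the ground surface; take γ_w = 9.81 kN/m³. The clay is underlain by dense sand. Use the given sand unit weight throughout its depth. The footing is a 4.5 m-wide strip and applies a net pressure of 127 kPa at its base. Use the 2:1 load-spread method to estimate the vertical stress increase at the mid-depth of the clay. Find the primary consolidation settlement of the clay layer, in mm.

Mid-depth of clay below the ground surface: z = 2.7 + 7.7/2 = 6.55 m.
Total vertical stress at mid-clay: σ_v = 19.1×2.7 + 18.2×3.85 = 121.64 kPa.
Pore pressure: u = 9.81×(6.55 − 1.1) = 53.465 kPa.
Initial effective stress: σ'_0 = σ_v − u = 121.64 − 53.465 = 68.175 kPa.
Stress increase at mid-clay by the 2:1 spreading method:
Δσ = qB/(B+z) = 127×4.5/(4.5+6.55) = 51.719 kPa
Final effective stress: σ'_f = σ'_0 + Δσ = 68.175 + 51.719 = 119.89 kPa.
Normally consolidated clay, so the full stress increment lies on the virgin compression line:
S_c = C_c·H/(1+e₀)·log₁₀(σ'_f/σ'_0) = 0.34×7.7/(1+0.95)×log₁₀(119.89/68.175)
    = 1.3426 × 0.24516 = 0.3292 m

S_c ≈ 329 mm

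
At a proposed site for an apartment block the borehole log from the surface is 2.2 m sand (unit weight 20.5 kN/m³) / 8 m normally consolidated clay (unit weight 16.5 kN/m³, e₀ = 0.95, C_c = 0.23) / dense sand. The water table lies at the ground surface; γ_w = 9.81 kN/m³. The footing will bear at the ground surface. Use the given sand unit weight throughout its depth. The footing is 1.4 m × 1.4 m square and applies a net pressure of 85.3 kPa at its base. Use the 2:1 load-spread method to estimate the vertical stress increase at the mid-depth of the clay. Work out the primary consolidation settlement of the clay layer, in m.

S_c ≈ 0.0229 m

Mid-depth of clay below the ground surface: z = 2.2 + 8/2 = 6.2 m.
Total vertical stress at mid-clay: σ_v = 20.5×2.2 + 16.5×4 = 111.1 kPa.
Pore pressure: u = 9.81×(6.2 − 0) = 60.822 kPa.
Initial effective stress: σ'_0 = σ_v − u = 111.1 − 60.822 = 50.278 kPa.
Stress increase at mid-clay by the 2:1 spreading method:
Δσ = qBL/((B+z)(L+z)) = 85.3×1.4×1.4/((1.4+6.2)(1.4+6.2)) = 2.8945 kPa
Final effective stress: σ'_f = σ'_0 + Δσ = 50.278 + 2.8945 = 53.172 kPa.
Normally consolidated clay, so the full stress increment lies on the virgin compression line:
S_c = C_c·H/(1+e₀)·log₁₀(σ'_f/σ'_0) = 0.23×8/(1+0.95)×log₁₀(53.172/50.278)
    = 0.94359 × 0.024305 = 0.02293 m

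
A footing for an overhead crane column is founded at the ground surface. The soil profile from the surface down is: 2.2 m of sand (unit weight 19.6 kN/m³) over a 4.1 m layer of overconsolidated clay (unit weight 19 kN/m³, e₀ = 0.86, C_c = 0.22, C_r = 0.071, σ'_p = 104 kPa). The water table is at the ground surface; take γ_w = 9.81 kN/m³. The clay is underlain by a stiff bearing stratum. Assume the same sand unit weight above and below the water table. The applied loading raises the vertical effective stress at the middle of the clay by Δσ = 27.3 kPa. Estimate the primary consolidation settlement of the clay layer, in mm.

Mid-depth of clay below the ground surface: z = 2.2 + 4.1/2 = 4.25 m.
Total vertical stress at mid-clay: σ_v = 19.6×2.2 + 19×2.05 = 82.07 kPa.
Pore pressure: u = 9.81×(4.25 − 0) = 41.693 kPa.
Initial effective stress: σ'_0 = σ_v − u = 82.07 − 41.693 = 40.377 kPa.
Final effective stress: σ'_f = 40.377 + 27.3 = 67.677 kPa.
σ'_f = 67.677 ≤ σ'_p = 104 kPa, so the clay remains overconsolidated and only the recompression index applies:
S_c = C_r·H/(1+e₀)·log₁₀(σ'_f/σ'_0) = 0.071×4.1/1.86×log₁₀(67.677/40.377)
    = 0.15651 × 0.22431 = 0.03511 m

S_c ≈ 35.1 mm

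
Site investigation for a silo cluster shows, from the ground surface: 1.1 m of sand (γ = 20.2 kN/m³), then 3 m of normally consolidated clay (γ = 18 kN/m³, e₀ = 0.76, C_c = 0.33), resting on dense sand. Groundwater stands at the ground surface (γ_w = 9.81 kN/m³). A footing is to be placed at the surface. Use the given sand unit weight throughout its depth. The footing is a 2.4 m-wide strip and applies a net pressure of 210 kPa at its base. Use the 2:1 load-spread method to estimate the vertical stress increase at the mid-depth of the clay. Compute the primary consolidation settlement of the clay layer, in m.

S_c ≈ 0.405 m

Mid-depth of clay below the ground surface: z = 1.1 + 3/2 = 2.6 m.
Total vertical stress at mid-clay: σ_v = 20.2×1.1 + 18×1.5 = 49.22 kPa.
Pore pressure: u = 9.81×(2.6 − 0) = 25.506 kPa.
Initial effective stress: σ'_0 = σ_v − u = 49.22 − 25.506 = 23.714 kPa.
Stress increase at mid-clay by the 2:1 spreading method:
Δσ = qB/(B+z) = 210×2.4/(2.4+2.6) = 100.8 kPa
Final effective stress: σ'_f = σ'_0 + Δσ = 23.714 + 100.8 = 124.51 kPa.
Normally consolidated clay, so the full stress increment lies on the virgin compression line:
S_c = C_c·H/(1+e₀)·log₁₀(σ'_f/σ'_0) = 0.33×3/(1+0.76)×log₁₀(124.51/23.714)
    = 0.5625 × 0.7202 = 0.4051 m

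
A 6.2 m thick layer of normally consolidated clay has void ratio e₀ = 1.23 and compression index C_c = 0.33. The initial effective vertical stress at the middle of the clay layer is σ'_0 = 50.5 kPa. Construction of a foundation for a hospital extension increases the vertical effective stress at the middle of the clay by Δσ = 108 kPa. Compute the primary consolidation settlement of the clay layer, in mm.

Final effective stress: σ'_f = σ'_0 + Δσ = 50.5 + 108 = 158.5 kPa.
Normally consolidated clay, so the full stress increment lies on the virgin compression line:
S_c = C_c·H/(1+e₀)·log₁₀(σ'_f/σ'_0) = 0.33×6.2/(1+1.23)×log₁₀(158.5/50.5)
    = 0.91749 × 0.49674 = 0.4558 m

S_c ≈ 456 mm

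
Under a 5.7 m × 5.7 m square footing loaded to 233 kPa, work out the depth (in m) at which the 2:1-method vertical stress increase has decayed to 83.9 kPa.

z ≈ 3.8 m

2:1 spreading — at depth z the loaded area has grown by z in each plan dimension:
qB²/(B+z)² = Δσ_z ⇒ z = B(√(q/Δσ_z) − 1) = 5.7×(√(233/83.9) − 1) = 3.799 m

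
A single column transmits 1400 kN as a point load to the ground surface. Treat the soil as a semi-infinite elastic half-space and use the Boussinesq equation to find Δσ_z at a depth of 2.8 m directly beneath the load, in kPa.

Boussinesq vertical stress below a point load on an elastic half-space:
Δσ_z = 3P/(2πz²) · [1 + (r/z)²]^(−5/2)
r/z = 0/2.8 = 0; [1+(r/z)²]^(−5/2) = 1.
Δσ_z = 3×1400/(2π×2.8²) × 1 = 85.262 × 1 = 85.26 kPa

Δσ_z ≈ 85.3 kPa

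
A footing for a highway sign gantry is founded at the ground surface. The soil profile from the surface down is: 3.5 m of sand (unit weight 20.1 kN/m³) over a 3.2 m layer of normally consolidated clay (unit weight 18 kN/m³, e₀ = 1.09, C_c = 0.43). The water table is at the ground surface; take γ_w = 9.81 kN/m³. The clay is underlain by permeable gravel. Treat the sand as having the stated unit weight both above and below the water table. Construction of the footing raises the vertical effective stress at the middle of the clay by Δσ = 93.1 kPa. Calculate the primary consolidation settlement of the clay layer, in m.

Mid-depth of clay below the ground surface: z = 3.5 + 3.2/2 = 5.1 m.
Total vertical stress at mid-clay: σ_v = 20.1×3.5 + 18×1.6 = 99.15 kPa.
Pore pressure: u = 9.81×(5.1 − 0) = 50.031 kPa.
Initial effective stress: σ'_0 = σ_v − u = 99.15 − 50.031 = 49.119 kPa.
Final effective stress: σ'_f = σ'_0 + Δσ = 49.119 + 93.1 = 142.22 kPa.
Normally consolidated clay, so the full stress increment lies on the virgin compression line:
S_c = C_c·H/(1+e₀)·log₁₀(σ'_f/σ'_0) = 0.43×3.2/(1+1.09)×log₁₀(142.22/49.119)
    = 0.65837 × 0.46171 = 0.304 m

S_c ≈ 0.304 m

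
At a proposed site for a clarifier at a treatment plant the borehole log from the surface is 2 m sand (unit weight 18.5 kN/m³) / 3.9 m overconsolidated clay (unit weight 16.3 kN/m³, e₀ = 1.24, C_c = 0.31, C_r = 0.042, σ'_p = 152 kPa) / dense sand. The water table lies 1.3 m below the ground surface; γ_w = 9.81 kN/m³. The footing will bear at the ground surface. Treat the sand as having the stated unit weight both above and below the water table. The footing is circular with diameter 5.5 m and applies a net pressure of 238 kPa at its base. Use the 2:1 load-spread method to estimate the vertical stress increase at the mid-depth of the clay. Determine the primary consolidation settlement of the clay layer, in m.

S_c ≈ 0.0336 m

Mid-depth of clay below the ground surface: z = 2 + 3.9/2 = 3.95 m.
Total vertical stress at mid-clay: σ_v = 18.5×2 + 16.3×1.95 = 68.785 kPa.
Pore pressure: u = 9.81×(3.95 − 1.3) = 25.997 kPa.
Initial effective stress: σ'_0 = σ_v − u = 68.785 − 25.997 = 42.788 kPa.
Stress increase at mid-clay by the 2:1 spreading method:
Δσ ≈ qD²/(D+z)² = 238×5.5²/(5.5+3.95)² = 80.619 kPa
Final effective stress: σ'_f = 42.788 + 80.619 = 123.41 kPa.
σ'_f = 123.41 ≤ σ'_p = 152 kPa, so the clay remains overconsolidated and only the recompression index applies:
S_c = C_r·H/(1+e₀)·log₁₀(σ'_f/σ'_0) = 0.042×3.9/2.24×log₁₀(123.41/42.788)
    = 0.073126 × 0.46003 = 0.03364 m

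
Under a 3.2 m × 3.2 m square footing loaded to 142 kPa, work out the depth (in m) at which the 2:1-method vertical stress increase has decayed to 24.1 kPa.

z ≈ 4.57 m

2:1 spreading — at depth z the loaded area has grown by z in each plan dimension:
qB²/(B+z)² = Δσ_z ⇒ z = B(√(q/Δσ_z) − 1) = 3.2×(√(142/24.1) − 1) = 4.568 m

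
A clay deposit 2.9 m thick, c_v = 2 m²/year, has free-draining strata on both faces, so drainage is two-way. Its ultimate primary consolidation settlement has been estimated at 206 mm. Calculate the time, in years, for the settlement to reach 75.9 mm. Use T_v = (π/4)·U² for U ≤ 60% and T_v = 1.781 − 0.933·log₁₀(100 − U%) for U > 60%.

t ≈ 0.112 years

Drainage path length: H_d = H/2 = 1.45 m (double drainage).
U = S(t)/S_ult = 75.9/206 = 0.3684.
U ≤ 60%: T_v = (π/4)·U² = (π/4)×0.36845² = 0.10662.
t = T_v·H_d²/c_v = 0.10662×1.45²/2 = 0.1121 years.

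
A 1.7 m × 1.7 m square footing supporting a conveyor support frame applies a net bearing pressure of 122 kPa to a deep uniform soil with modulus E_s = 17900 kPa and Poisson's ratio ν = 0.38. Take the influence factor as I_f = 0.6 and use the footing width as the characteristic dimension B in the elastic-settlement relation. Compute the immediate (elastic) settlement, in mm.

Immediate (elastic) settlement: S_e = q·B·(1−ν²)/E_s · I_f.
S_e = 122 × 1.7 × (1 − 0.38²) / 17900 × 0.6
    = 122 × 1.7 × 0.8556 / 17900 × 0.6
    = 0.005948 m = 5.948 mm

S_e ≈ 5.95 mm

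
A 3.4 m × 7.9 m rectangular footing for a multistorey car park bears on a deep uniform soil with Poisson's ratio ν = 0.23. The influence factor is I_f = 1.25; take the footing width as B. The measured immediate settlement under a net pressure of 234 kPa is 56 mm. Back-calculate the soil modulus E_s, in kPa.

S_e = q·B·(1−ν²)/E_s · I_f  ⇒  E_s = q·B·(1−ν²)·I_f / S_e.
E_s = 234 × 3.4 × 0.9471 × 1.25 / 0.056 = 16820 kPa

E_s ≈ 16800 kPa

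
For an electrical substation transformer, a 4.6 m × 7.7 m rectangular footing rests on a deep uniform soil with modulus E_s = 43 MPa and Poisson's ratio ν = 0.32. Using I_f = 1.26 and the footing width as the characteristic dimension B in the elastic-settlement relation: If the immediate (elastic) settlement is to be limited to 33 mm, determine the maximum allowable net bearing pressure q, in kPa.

E_s = 43 MPa = 43000 kPa.
S_e = q·B·(1−ν²)/E_s · I_f  ⇒  q = S_e·E_s / (B·(1−ν²)·I_f).
q = 0.033 × 43000 / (4.6 × 0.8976 × 1.26) = 272.8 kPa

q ≈ 273 kPa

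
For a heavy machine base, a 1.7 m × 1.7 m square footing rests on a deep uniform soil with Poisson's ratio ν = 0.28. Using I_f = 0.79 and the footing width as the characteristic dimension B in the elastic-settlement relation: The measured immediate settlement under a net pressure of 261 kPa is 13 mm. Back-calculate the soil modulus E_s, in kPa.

E_s ≈ 24800 kPa

S_e = q·B·(1−ν²)/E_s · I_f  ⇒  E_s = q·B·(1−ν²)·I_f / S_e.
E_s = 261 × 1.7 × 0.9216 × 0.79 / 0.013 = 24850 kPa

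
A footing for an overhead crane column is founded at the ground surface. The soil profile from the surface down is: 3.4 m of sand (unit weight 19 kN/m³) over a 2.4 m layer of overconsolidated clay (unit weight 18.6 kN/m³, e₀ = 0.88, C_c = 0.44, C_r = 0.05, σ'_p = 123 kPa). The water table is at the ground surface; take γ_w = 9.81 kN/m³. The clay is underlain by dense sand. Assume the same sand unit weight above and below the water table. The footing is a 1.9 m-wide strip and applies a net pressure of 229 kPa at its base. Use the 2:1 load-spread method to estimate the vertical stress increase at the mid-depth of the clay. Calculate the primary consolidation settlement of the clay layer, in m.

S_c ≈ 0.0265 m

Mid-depth of clay below the ground surface: z = 3.4 + 2.4/2 = 4.6 m.
Total vertical stress at mid-clay: σ_v = 19×3.4 + 18.6×1.2 = 86.92 kPa.
Pore pressure: u = 9.81×(4.6 − 0) = 45.126 kPa.
Initial effective stress: σ'_0 = σ_v − u = 86.92 − 45.126 = 41.794 kPa.
Stress increase at mid-clay by the 2:1 spreading method:
Δσ = qB/(B+z) = 229×1.9/(1.9+4.6) = 66.938 kPa
Final effective stress: σ'_f = 41.794 + 66.938 = 108.73 kPa.
σ'_f = 108.73 ≤ σ'_p = 123 kPa, so the clay remains overconsolidated and only the recompression index applies:
S_c = C_r·H/(1+e₀)·log₁₀(σ'_f/σ'_0) = 0.05×2.4/1.88×log₁₀(108.73/41.794)
    = 0.06383 × 0.41524 = 0.0265 m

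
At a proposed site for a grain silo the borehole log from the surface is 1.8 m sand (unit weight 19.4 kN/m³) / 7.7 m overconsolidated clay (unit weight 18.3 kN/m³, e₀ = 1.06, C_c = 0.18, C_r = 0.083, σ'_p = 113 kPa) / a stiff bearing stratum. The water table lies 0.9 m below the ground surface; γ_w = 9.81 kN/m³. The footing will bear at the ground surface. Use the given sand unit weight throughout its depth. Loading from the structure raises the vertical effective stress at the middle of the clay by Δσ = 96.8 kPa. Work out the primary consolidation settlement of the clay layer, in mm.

Mid-depth of clay below the ground surface: z = 1.8 + 7.7/2 = 5.65 m.
Total vertical stress at mid-clay: σ_v = 19.4×1.8 + 18.3×3.85 = 105.38 kPa.
Pore pressure: u = 9.81×(5.65 − 0.9) = 46.598 kPa.
Initial effective stress: σ'_0 = σ_v − u = 105.38 − 46.598 = 58.782 kPa.
Final effective stress: σ'_f = 58.782 + 96.8 = 155.58 kPa.
σ'_f = 155.58 > σ'_p = 113 kPa, so the stress path crosses the preconsolidation pressure — recompression up to σ'_p, then virgin compression beyond:
S_c = H/(1+e₀)·[C_r·log₁₀(σ'_p/σ'_0) + C_c·log₁₀(σ'_f/σ'_p)]
    = 7.7/2.06 × [0.083×log₁₀(113/58.782) + 0.18×log₁₀(155.58/113)]
    = 3.7379 × [0.023558 + 0.024998] = 0.1815 m

S_c ≈ 181 mm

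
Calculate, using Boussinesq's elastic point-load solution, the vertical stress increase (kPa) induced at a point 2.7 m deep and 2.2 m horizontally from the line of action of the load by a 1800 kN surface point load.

Boussinesq vertical stress below a point load on an elastic half-space:
Δσ_z = 3P/(2πz²) · [1 + (r/z)²]^(−5/2)
r/z = 2.2/2.7 = 0.81481; [1+(r/z)²]^(−5/2) = 0.28001.
Δσ_z = 3×1800/(2π×2.7²) × 0.28001 = 117.89 × 0.28001 = 33.01 kPa

Δσ_z ≈ 33 kPa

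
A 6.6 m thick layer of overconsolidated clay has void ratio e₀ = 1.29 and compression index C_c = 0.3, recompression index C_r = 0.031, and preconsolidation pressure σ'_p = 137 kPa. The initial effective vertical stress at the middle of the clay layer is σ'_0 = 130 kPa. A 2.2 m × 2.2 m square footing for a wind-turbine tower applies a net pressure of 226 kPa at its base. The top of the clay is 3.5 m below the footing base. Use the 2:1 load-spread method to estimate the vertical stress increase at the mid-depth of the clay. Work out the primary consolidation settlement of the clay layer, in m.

S_c ≈ 0.0194 m

Mid-depth of clay below the footing base: z = 3.5 + 6.6/2 = 6.8 m.
Stress increase at mid-clay by the 2:1 spreading method:
Δσ = qBL/((B+z)(L+z)) = 226×2.2×2.2/((2.2+6.8)(2.2+6.8)) = 13.504 kPa
Final effective stress: σ'_f = 130 + 13.504 = 143.5 kPa.
σ'_f = 143.5 > σ'_p = 137 kPa, so the stress path crosses the preconsolidation pressure — recompression up to σ'_p, then virgin compression beyond:
S_c = H/(1+e₀)·[C_r·log₁₀(σ'_p/σ'_0) + C_c·log₁₀(σ'_f/σ'_p)]
    = 6.6/2.29 × [0.031×log₁₀(137/130) + 0.3×log₁₀(143.5/137)]
    = 2.8821 × [0.00070609 + 0.0060394] = 0.01944 m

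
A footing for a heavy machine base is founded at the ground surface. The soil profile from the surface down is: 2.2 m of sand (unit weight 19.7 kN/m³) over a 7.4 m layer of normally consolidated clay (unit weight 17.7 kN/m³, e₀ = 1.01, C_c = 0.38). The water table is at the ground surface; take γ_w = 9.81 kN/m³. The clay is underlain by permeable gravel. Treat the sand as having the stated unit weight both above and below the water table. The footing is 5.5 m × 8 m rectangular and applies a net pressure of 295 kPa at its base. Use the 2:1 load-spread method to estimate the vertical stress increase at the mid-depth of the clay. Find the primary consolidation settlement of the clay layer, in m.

S_c ≈ 0.582 m

Mid-depth of clay below the ground surface: z = 2.2 + 7.4/2 = 5.9 m.
Total vertical stress at mid-clay: σ_v = 19.7×2.2 + 17.7×3.7 = 108.83 kPa.
Pore pressure: u = 9.81×(5.9 − 0) = 57.879 kPa.
Initial effective stress: σ'_0 = σ_v − u = 108.83 − 57.879 = 50.951 kPa.
Stress increase at mid-clay by the 2:1 spreading method:
Δσ = qBL/((B+z)(L+z)) = 295×5.5×8/((5.5+5.9)(8+5.9)) = 81.913 kPa
Final effective stress: σ'_f = σ'_0 + Δσ = 50.951 + 81.913 = 132.86 kPa.
Normally consolidated clay, so the full stress increment lies on the virgin compression line:
S_c = C_c·H/(1+e₀)·log₁₀(σ'_f/σ'_0) = 0.38×7.4/(1+1.01)×log₁₀(132.86/50.951)
    = 1.399 × 0.41624 = 0.5823 m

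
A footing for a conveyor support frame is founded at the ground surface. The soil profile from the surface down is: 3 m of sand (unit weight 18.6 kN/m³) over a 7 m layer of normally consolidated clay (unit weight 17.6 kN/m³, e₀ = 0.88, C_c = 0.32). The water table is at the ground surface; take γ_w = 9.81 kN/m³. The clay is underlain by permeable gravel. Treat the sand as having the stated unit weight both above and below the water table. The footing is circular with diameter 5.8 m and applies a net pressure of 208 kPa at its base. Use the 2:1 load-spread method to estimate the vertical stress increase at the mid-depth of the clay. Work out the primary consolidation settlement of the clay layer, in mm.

S_c ≈ 322 mm

Mid-depth of clay below the ground surface: z = 3 + 7/2 = 6.5 m.
Total vertical stress at mid-clay: σ_v = 18.6×3 + 17.6×3.5 = 117.4 kPa.
Pore pressure: u = 9.81×(6.5 − 0) = 63.765 kPa.
Initial effective stress: σ'_0 = σ_v − u = 117.4 − 63.765 = 53.635 kPa.
Stress increase at mid-clay by the 2:1 spreading method:
Δσ ≈ qD²/(D+z)² = 208×5.8²/(5.8+6.5)² = 46.25 kPa
Final effective stress: σ'_f = σ'_0 + Δσ = 53.635 + 46.25 = 99.885 kPa.
Normally consolidated clay, so the full stress increment lies on the virgin compression line:
S_c = C_c·H/(1+e₀)·log₁₀(σ'_f/σ'_0) = 0.32×7/(1+0.88)×log₁₀(99.885/53.635)
    = 1.1915 × 0.27005 = 0.3218 m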